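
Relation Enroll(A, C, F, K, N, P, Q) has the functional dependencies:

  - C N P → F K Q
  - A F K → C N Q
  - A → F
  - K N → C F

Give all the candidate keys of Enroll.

{A, K, P}, {A, C, N, P}

Attributes A, P never appear on any right-hand side, so every candidate key must contain {A, P}.
{A, P}⁺ = {A, F, P}, which is not all of the schema, so we must add further attributes.
{A, K, P}⁺: A→F adds F; AFK→CNQ adds C, N, Q → {A, C, F, K, N, P, Q}.
{A, C, N, P}⁺: CNP→FKQ adds F, K, Q → {A, C, F, K, N, P, Q}.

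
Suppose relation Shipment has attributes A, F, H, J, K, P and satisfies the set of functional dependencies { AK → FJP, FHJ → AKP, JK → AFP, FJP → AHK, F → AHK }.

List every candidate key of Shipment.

F; AK; JK

{F}⁺: F→AHK adds A, H, K; AK→FJP adds J, P → {A, F, H, J, K, P}.
{A, K}⁺: AK→FJP adds F, J, P; FJP→AHK adds H → {A, F, H, J, K, P}. Minimal: {K}⁺ = {K}; {A}⁺ = {A} — none reach the full schema.
{J, K}⁺: JK→AFP adds A, F, P; FJP→AHK adds H → {A, F, H, J, K, P}. Minimal: {K}⁺ = {K}; {J}⁺ = {J} — none reach the full schema.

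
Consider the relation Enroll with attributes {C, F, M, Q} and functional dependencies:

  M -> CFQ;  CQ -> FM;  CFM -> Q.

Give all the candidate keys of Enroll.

{M}, {C, Q}

{M}⁺: M→CFQ adds C, F, Q → {C, F, M, Q}.
{C, Q}⁺: CQ→FM adds F, M → {C, F, M, Q}. Minimal: {Q}⁺ = {Q}; {C}⁺ = {C} — none reach the full schema.
Any other superkey contains one of these as a subset, so there are no further candidate keys.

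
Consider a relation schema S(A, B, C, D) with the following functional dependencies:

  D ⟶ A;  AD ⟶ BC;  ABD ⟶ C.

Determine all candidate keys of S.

D

Attribute D never appears on the right-hand side of any dependency, so D must belong to every candidate key.
{D}⁺ = {A, B, C, D}, which is all of the schema, so {D} is the only candidate key.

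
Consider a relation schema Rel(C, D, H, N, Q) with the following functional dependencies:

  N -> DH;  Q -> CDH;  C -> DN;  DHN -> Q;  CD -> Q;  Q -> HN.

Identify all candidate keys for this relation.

{C}⁺: C→DN adds D, N; CD→Q adds Q; Q→HN adds H → {C, D, H, N, Q}.
{N}⁺: N→DH adds D, H; DHN→Q adds Q; Q→CDH adds C → {C, D, H, N, Q}.
{Q}⁺: Q→CDH adds C, D, H; C→DN adds N → {C, D, H, N, Q}.

(C); (N); (Q)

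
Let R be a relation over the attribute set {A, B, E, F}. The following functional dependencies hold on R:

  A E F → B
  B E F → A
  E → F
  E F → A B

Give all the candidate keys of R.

{E}⁺: E→F adds F; EF→AB adds A, B → {A, B, E, F}.
No other minimal superkey exists.

{E}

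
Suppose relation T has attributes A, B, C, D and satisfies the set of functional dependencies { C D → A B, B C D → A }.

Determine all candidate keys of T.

Attributes C, D never appear on any right-hand side, so every candidate key must contain {C, D}.
{C, D}⁺ = {A, B, C, D}, which is all of the schema, so {C, D} is the only candidate key.

CD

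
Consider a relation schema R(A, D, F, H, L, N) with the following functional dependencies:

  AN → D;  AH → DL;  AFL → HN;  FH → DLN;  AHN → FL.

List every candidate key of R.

Attribute A never appears on the right-hand side of any dependency, so A must belong to every candidate key.
{A}⁺ = {A}, which is not all of the schema, so we must add further attributes.
{A, F, H}⁺: AH→DL adds D, L; AFL→HN adds N → {A, D, F, H, L, N}. Minimal: {F, H}⁺ = {D, F, H, L, N}; {A, H}⁺ = {A, D, H, L}; {A, F}⁺ = {A, F} — none reach the full schema.
{A, F, L}⁺: AFL→HN adds H, N; FH→DLN adds D → {A, D, F, H, L, N}. Minimal: {F, L}⁺ = {F, L}; {A, L}⁺ = {A, L}; {A, F}⁺ = {A, F} — none reach the full schema.
{A, H, N}⁺: AN→D adds D; AH→DL adds L; AHN→FL adds F → {A, D, F, H, L, N}. Minimal: {H, N}⁺ = {H, N}; {A, N}⁺ = {A, D, N}; {A, H}⁺ = {A, D, H, L} — none reach the full schema.
Any other superkey contains one of these as a subset, so there are no further candidate keys.

{A, F, H}, {A, F, L}, {A, H, N}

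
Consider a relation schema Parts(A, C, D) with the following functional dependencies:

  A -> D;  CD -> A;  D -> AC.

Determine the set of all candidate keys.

{A}⁺: A→D adds D; D→AC adds C → {A, C, D}.
{D}⁺: D→AC adds A, C → {A, C, D}.

(A), (D)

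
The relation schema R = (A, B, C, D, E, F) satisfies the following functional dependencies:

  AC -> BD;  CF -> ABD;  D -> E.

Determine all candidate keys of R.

{C, F}

{C, F}⁺: CF→ABD adds A, B, D; D→E adds E → {A, B, C, D, E, F}.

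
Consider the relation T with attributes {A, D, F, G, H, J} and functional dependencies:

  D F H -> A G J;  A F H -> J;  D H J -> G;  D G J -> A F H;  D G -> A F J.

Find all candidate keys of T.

{D, G}; {D, F, H}; {D, H, J}

Attribute D never appears on the right-hand side of any dependency, so D must belong to every candidate key.
{D}⁺ = {D}, which is not all of the schema, so we must add further attributes.
{D, G}⁺: DG→AFJ adds A, F, J; DGJ→AFH adds H → {A, D, F, G, H, J}. Minimal: {G}⁺ = {G}; {D}⁺ = {D} — none reach the full schema.
{D, F, H}⁺: DFH→AGJ adds A, G, J → {A, D, F, G, H, J}. Minimal: {F, H}⁺ = {F, H}; {D, H}⁺ = {D, H}; {D, F}⁺ = {D, F} — none reach the full schema.
{D, H, J}⁺: DHJ→G adds G; DGJ→AFH adds A, F → {A, D, F, G, H, J}. Minimal: {H, J}⁺ = {H, J}; {D, J}⁺ = {D, J}; {D, H}⁺ = {D, H} — none reach the full schema.
Any other superkey contains one of these as a subset, so there are no further candidate keys.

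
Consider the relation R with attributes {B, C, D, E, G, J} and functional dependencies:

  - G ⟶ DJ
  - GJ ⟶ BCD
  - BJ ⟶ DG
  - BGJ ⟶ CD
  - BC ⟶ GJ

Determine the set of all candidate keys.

{E, G}; {B, C, E}; {B, E, J}

{E, G}⁺: G→DJ adds D, J; GJ→BCD adds B, C → {B, C, D, E, G, J}. Minimal: {G}⁺ = {B, C, D, G, J}; {E}⁺ = {E} — none reach the full schema.
{B, C, E}⁺: BC→GJ adds G, J; G→DJ adds D → {B, C, D, E, G, J}. Minimal: {C, E}⁺ = {C, E}; {B, E}⁺ = {B, E}; {B, C}⁺ = {B, C, D, G, J} — none reach the full schema.
{B, E, J}⁺: BJ→DG adds D, G; BGJ→CD adds C → {B, C, D, E, G, J}. Minimal: {E, J}⁺ = {E, J}; {B, J}⁺ = {B, C, D, G, J}; {B, E}⁺ = {B, E} — none reach the full schema.
Any other superkey contains one of these as a subset, so there are no further candidate keys.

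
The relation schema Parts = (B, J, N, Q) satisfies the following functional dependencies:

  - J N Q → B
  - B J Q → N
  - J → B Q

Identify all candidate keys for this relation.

Attribute J never appears on the right-hand side of any dependency, so J must belong to every candidate key.
{J}⁺ = {B, J, N, Q}, which is all of the schema, so {J} is the only candidate key.

{J}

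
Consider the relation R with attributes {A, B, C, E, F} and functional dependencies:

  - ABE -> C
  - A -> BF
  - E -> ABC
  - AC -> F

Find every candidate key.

{E}⁺: E→ABC adds A, B, C; AC→F adds F → {A, B, C, E, F}.
No other minimal superkey exists.

(E)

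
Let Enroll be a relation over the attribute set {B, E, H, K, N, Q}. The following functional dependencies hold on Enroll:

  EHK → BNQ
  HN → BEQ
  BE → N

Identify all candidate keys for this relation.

Attributes H, K never appear on any right-hand side, so every candidate key must contain {H, K}.
{H, K}⁺ = {H, K}, which is not all of the schema, so we must add further attributes.
{E, H, K}⁺: EHK→BNQ adds B, N, Q → {B, E, H, K, N, Q}.
{H, K, N}⁺: HN→BEQ adds B, E, Q → {B, E, H, K, N, Q}.
Any other superkey contains one of these as a subset, so there are no further candidate keys.

(E, H, K), (H, K, N)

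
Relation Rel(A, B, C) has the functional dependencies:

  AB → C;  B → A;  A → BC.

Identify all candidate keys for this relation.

{A}⁺: A→BC adds B, C → {A, B, C}.
{B}⁺: B→A adds A; A→BC adds C → {A, B, C}.
Any other superkey contains one of these as a subset, so there are no further candidate keys.

(A); (B)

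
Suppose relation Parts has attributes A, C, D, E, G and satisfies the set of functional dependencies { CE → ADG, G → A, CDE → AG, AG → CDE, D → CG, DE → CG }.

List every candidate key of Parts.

{D}⁺: D→CG adds C, G; G→A adds A; AG→CDE adds E → {A, C, D, E, G}.
{G}⁺: G→A adds A; AG→CDE adds C, D, E → {A, C, D, E, G}.
{C, E}⁺: CE→ADG adds A, D, G → {A, C, D, E, G}.
Any other superkey contains one of these as a subset, so there are no further candidate keys.

(D), (G), (C, E)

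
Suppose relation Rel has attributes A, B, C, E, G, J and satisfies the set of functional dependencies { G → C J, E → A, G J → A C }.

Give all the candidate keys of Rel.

Attributes B, E, G never appear on any right-hand side, so every candidate key must contain {B, E, G}.
{B, E, G}⁺ = {A, B, C, E, G, J}, which is all of the schema, so {B, E, G} is the only candidate key.

BEG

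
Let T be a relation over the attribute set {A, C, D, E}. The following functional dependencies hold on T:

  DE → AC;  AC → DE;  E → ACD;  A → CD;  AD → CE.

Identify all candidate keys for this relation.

{A}⁺: A→CD adds C, D; AD→CE adds E → {A, C, D, E}.
{E}⁺: E→ACD adds A, C, D → {A, C, D, E}.
Any other superkey contains one of these as a subset, so there are no further candidate keys.

{A}, {E}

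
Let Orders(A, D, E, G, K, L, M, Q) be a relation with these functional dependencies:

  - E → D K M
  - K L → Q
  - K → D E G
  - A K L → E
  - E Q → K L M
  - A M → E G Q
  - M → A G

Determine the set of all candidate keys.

(E), (K), (M)

{E}⁺: E→DKM adds D, K, M; K→DEG adds G; M→AG adds A; AM→EGQ adds Q; EQ→KLM adds L → {A, D, E, G, K, L, M, Q}.
{K}⁺: K→DEG adds D, E, G; E→DKM adds M; M→AG adds A; AM→EGQ adds Q; EQ→KLM adds L → {A, D, E, G, K, L, M, Q}.
{M}⁺: M→AG adds A, G; AM→EGQ adds E, Q; E→DKM adds D, K; EQ→KLM adds L → {A, D, E, G, K, L, M, Q}.
Any other superkey contains one of these as a subset, so there are no further candidate keys.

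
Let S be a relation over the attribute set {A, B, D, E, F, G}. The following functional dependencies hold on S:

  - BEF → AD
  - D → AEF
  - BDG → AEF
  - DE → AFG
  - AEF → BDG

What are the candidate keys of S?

{D}⁺: D→AEF adds A, E, F; DE→AFG adds G; AEF→BDG adds B → {A, B, D, E, F, G}.
{A, E, F}⁺: AEF→BDG adds B, D, G → {A, B, D, E, F, G}. Minimal: {E, F}⁺ = {E, F}; {A, F}⁺ = {A, F}; {A, E}⁺ = {A, E} — none reach the full schema.
{B, E, F}⁺: BEF→AD adds A, D; DE→AFG adds G → {A, B, D, E, F, G}. Minimal: {E, F}⁺ = {E, F}; {B, F}⁺ = {B, F}; {B, E}⁺ = {B, E} — none reach the full schema.

(D), (A, E, F), (B, E, F)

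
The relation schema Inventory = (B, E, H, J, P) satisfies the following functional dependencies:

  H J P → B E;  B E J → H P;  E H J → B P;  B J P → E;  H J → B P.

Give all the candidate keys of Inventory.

Attribute J never appears on the right-hand side of any dependency, so J must belong to every candidate key.
{J}⁺ = {J}, which is not all of the schema, so we must add further attributes.
{H, J}⁺: HJ→BP adds B, P; HJP→BE adds E → {B, E, H, J, P}.
{B, E, J}⁺: BEJ→HP adds H, P → {B, E, H, J, P}.
{B, J, P}⁺: BJP→E adds E; BEJ→HP adds H → {B, E, H, J, P}.
Any other superkey contains one of these as a subset, so there are no further candidate keys.

{H, J}, {B, E, J}, {B, J, P}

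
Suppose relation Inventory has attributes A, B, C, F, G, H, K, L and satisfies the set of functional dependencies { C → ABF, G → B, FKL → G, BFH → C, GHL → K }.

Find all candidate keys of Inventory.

{C, G, H, L}, {C, H, K, L}, {F, G, H, L}, {F, H, K, L}

Attributes H, L never appear on any right-hand side, so every candidate key must contain {H, L}.
{H, L}⁺ = {H, L}, which is not all of the schema, so we must add further attributes.
{C, G, H, L}⁺: C→ABF adds A, B, F; GHL→K adds K → {A, B, C, F, G, H, K, L}. Minimal: {G, H, L}⁺ = {B, G, H, K, L}; {C, H, L}⁺ = {A, B, C, F, H, L}; {C, G, L}⁺ = {A, B, C, F, G, L}; … — none reach the full schema.
{C, H, K, L}⁺: C→ABF adds A, B, F; FKL→G adds G → {A, B, C, F, G, H, K, L}. Minimal: {H, K, L}⁺ = {H, K, L}; {C, K, L}⁺ = {A, B, C, F, G, K, L}; {C, H, L}⁺ = {A, B, C, F, H, L}; … — none reach the full schema.
{F, G, H, L}⁺: G→B adds B; BFH→C adds C; GHL→K adds K; C→ABF adds A → {A, B, C, F, G, H, K, L}. Minimal: {G, H, L}⁺ = {B, G, H, K, L}; {F, H, L}⁺ = {F, H, L}; {F, G, L}⁺ = {B, F, G, L}; … — none reach the full schema.
{F, H, K, L}⁺: FKL→G adds G; G→B adds B; BFH→C adds C; C→ABF adds A → {A, B, C, F, G, H, K, L}. Minimal: {H, K, L}⁺ = {H, K, L}; {F, K, L}⁺ = {B, F, G, K, L}; {F, H, L}⁺ = {F, H, L}; … — none reach the full schema.
Any other superkey contains one of these as a subset, so there are no further candidate keys.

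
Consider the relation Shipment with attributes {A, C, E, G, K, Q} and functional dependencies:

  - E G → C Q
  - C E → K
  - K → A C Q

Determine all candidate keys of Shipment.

{E, G}⁺: EG→CQ adds C, Q; CE→K adds K; K→ACQ adds A → {A, C, E, G, K, Q}. Minimal: {G}⁺ = {G}; {E}⁺ = {E} — none reach the full schema.
No other minimal superkey exists.

(E, G)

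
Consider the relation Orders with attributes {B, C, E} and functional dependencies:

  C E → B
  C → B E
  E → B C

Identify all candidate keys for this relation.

C; E

{C}⁺: C→BE adds B, E → {B, C, E}.
{E}⁺: E→BC adds B, C → {B, C, E}.
Any other superkey contains one of these as a subset, so there are no further candidate keys.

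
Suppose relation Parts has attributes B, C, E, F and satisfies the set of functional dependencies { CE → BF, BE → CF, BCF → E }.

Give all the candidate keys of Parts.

{B, E}, {C, E}, {B, C, F}

{B, E}⁺: BE→CF adds C, F → {B, C, E, F}. Minimal: {E}⁺ = {E}; {B}⁺ = {B} — none reach the full schema.
{C, E}⁺: CE→BF adds B, F → {B, C, E, F}. Minimal: {E}⁺ = {E}; {C}⁺ = {C} — none reach the full schema.
{B, C, F}⁺: BCF→E adds E → {B, C, E, F}. Minimal: {C, F}⁺ = {C, F}; {B, F}⁺ = {B, F}; {B, C}⁺ = {B, C} — none reach the full schema.
Any other superkey contains one of these as a subset, so there are no further candidate keys.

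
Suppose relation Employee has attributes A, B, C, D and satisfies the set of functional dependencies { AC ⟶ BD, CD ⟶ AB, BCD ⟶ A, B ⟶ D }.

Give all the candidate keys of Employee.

{A, C}, {B, C}, {C, D}

Attribute C never appears on the right-hand side of any dependency, so C must belong to every candidate key.
{C}⁺ = {C}, which is not all of the schema, so we must add further attributes.
{A, C}⁺: AC→BD adds B, D → {A, B, C, D}. Minimal: {C}⁺ = {C}; {A}⁺ = {A} — none reach the full schema.
{B, C}⁺: B→D adds D; CD→AB adds A → {A, B, C, D}. Minimal: {C}⁺ = {C}; {B}⁺ = {B, D} — none reach the full schema.
{C, D}⁺: CD→AB adds A, B → {A, B, C, D}. Minimal: {D}⁺ = {D}; {C}⁺ = {C} — none reach the full schema.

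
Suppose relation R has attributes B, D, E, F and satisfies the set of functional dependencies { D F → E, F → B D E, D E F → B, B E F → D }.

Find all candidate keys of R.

Attribute F never appears on the right-hand side of any dependency, so F must belong to every candidate key.
{F}⁺ = {B, D, E, F}, which is all of the schema, so {F} is the only candidate key.

{F}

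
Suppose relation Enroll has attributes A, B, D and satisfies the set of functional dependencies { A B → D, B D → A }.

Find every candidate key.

AB; BD

Attribute B never appears on the right-hand side of any dependency, so B must belong to every candidate key.
{B}⁺ = {B}, which is not all of the schema, so we must add further attributes.
{A, B}⁺: AB→D adds D → {A, B, D}.
{B, D}⁺: BD→A adds A → {A, B, D}.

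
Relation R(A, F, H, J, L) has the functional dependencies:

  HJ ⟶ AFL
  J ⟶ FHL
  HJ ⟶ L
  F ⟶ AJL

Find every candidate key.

{F}; {J}

{F}⁺: F→AJL adds A, J, L; J→FHL adds H → {A, F, H, J, L}.
{J}⁺: J→FHL adds F, H, L; F→AJL adds A → {A, F, H, J, L}.
Any other superkey contains one of these as a subset, so there are no further candidate keys.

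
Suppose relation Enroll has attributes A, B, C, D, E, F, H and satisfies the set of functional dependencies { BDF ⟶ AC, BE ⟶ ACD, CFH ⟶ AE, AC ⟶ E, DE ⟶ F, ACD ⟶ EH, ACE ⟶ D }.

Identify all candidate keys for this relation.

(B, E), (A, B, C), (B, D, F), (B, C, F, H)

Attribute B never appears on the right-hand side of any dependency, so B must belong to every candidate key.
{B}⁺ = {B}, which is not all of the schema, so we must add further attributes.
{B, E}⁺: BE→ACD adds A, C, D; DE→F adds F; ACD→EH adds H → {A, B, C, D, E, F, H}. Minimal: {E}⁺ = {E}; {B}⁺ = {B} — none reach the full schema.
{A, B, C}⁺: AC→E adds E; ACE→D adds D; DE→F adds F; ACD→EH adds H → {A, B, C, D, E, F, H}. Minimal: {B, C}⁺ = {B, C}; {A, C}⁺ = {A, C, D, E, F, H}; {A, B}⁺ = {A, B} — none reach the full schema.
{B, D, F}⁺: BDF→AC adds A, C; AC→E adds E; ACD→EH adds H → {A, B, C, D, E, F, H}. Minimal: {D, F}⁺ = {D, F}; {B, F}⁺ = {B, F}; {B, D}⁺ = {B, D} — none reach the full schema.
{B, C, F, H}⁺: CFH→AE adds A, E; ACE→D adds D → {A, B, C, D, E, F, H}. Minimal: {C, F, H}⁺ = {A, C, D, E, F, H}; {B, F, H}⁺ = {B, F, H}; {B, C, H}⁺ = {B, C, H}; … — none reach the full schema.
Any other superkey contains one of these as a subset, so there are no further candidate keys.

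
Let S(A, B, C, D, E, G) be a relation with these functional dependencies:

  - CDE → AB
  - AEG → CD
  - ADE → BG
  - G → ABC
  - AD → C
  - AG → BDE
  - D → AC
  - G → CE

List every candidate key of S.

{G}; {D, E}

{G}⁺: G→ABC adds A, B, C; AG→BDE adds D, E → {A, B, C, D, E, G}.
{D, E}⁺: D→AC adds A, C; CDE→AB adds B; ADE→BG adds G → {A, B, C, D, E, G}. Minimal: {E}⁺ = {E}; {D}⁺ = {A, C, D} — none reach the full schema.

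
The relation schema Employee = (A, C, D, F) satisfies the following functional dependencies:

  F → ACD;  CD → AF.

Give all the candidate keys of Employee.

{F}; {C, D}

{F}⁺: F→ACD adds A, C, D → {A, C, D, F}.
{C, D}⁺: CD→AF adds A, F → {A, C, D, F}. Minimal: {D}⁺ = {D}; {C}⁺ = {C} — none reach the full schema.
Any other superkey contains one of these as a subset, so there are no further candidate keys.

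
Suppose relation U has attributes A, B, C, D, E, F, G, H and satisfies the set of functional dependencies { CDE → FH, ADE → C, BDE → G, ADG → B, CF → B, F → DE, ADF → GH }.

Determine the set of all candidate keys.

Attribute A never appears on the right-hand side of any dependency, so A must belong to every candidate key.
{A}⁺ = {A}, which is not all of the schema, so we must add further attributes.
{A, F}⁺: F→DE adds D, E; ADF→GH adds G, H; ADE→C adds C; ADG→B adds B → {A, B, C, D, E, F, G, H}.
{A, D, E}⁺: ADE→C adds C; CDE→FH adds F, H; CF→B adds B; ADF→GH adds G → {A, B, C, D, E, F, G, H}.

{A, F}; {A, D, E}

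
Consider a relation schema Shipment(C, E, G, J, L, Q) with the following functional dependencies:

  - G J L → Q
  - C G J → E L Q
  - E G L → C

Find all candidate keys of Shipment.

(C, G, J); (E, G, J, L)

Attributes G, J never appear on any right-hand side, so every candidate key must contain {G, J}.
{G, J}⁺ = {G, J}, which is not all of the schema, so we must add further attributes.
{C, G, J}⁺: CGJ→ELQ adds E, L, Q → {C, E, G, J, L, Q}. Minimal: {G, J}⁺ = {G, J}; {C, J}⁺ = {C, J}; {C, G}⁺ = {C, G} — none reach the full schema.
{E, G, J, L}⁺: GJL→Q adds Q; EGL→C adds C → {C, E, G, J, L, Q}. Minimal: {G, J, L}⁺ = {G, J, L, Q}; {E, J, L}⁺ = {E, J, L}; {E, G, L}⁺ = {C, E, G, L}; … — none reach the full schema.
Any other superkey contains one of these as a subset, so there are no further candidate keys.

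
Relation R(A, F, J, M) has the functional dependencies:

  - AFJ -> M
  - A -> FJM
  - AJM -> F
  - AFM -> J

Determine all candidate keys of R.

A

Attribute A never appears on the right-hand side of any dependency, so A must belong to every candidate key.
{A}⁺ = {A, F, J, M}, which is all of the schema, so {A} is the only candidate key.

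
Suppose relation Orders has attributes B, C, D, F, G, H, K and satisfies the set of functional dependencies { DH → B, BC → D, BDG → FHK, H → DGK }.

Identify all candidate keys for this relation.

{C, H}, {B, C, G}

Attribute C never appears on the right-hand side of any dependency, so C must belong to every candidate key.
{C}⁺ = {C}, which is not all of the schema, so we must add further attributes.
{C, H}⁺: H→DGK adds D, G, K; DH→B adds B; BDG→FHK adds F → {B, C, D, F, G, H, K}. Minimal: {H}⁺ = {B, D, F, G, H, K}; {C}⁺ = {C} — none reach the full schema.
{B, C, G}⁺: BC→D adds D; BDG→FHK adds F, H, K → {B, C, D, F, G, H, K}. Minimal: {C, G}⁺ = {C, G}; {B, G}⁺ = {B, G}; {B, C}⁺ = {B, C, D} — none reach the full schema.
Any other superkey contains one of these as a subset, so there are no further candidate keys.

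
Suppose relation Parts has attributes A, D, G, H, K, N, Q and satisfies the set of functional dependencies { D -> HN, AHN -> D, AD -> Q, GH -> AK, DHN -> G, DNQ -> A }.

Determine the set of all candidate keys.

{D}⁺: D→HN adds H, N; DHN→G adds G; GH→AK adds A, K; AD→Q adds Q → {A, D, G, H, K, N, Q}.
{A, H, N}⁺: AHN→D adds D; AD→Q adds Q; DHN→G adds G; GH→AK adds K → {A, D, G, H, K, N, Q}. Minimal: {H, N}⁺ = {H, N}; {A, N}⁺ = {A, N}; {A, H}⁺ = {A, H} — none reach the full schema.
{G, H, N}⁺: GH→AK adds A, K; AHN→D adds D; AD→Q adds Q → {A, D, G, H, K, N, Q}. Minimal: {H, N}⁺ = {H, N}; {G, N}⁺ = {G, N}; {G, H}⁺ = {A, G, H, K} — none reach the full schema.
Any other superkey contains one of these as a subset, so there are no further candidate keys.

{D}, {A, H, N}, {G, H, N}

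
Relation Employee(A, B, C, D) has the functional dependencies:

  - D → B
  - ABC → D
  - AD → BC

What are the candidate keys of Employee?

{A, D}, {A, B, C}

Attribute A never appears on the right-hand side of any dependency, so A must belong to every candidate key.
{A}⁺ = {A}, which is not all of the schema, so we must add further attributes.
{A, D}⁺: D→B adds B; AD→BC adds C → {A, B, C, D}. Minimal: {D}⁺ = {B, D}; {A}⁺ = {A} — none reach the full schema.
{A, B, C}⁺: ABC→D adds D → {A, B, C, D}. Minimal: {B, C}⁺ = {B, C}; {A, C}⁺ = {A, C}; {A, B}⁺ = {A, B} — none reach the full schema.
Any other superkey contains one of these as a subset, so there are no further candidate keys.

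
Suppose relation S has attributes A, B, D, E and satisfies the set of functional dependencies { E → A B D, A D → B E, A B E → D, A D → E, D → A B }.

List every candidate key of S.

{D}, {E}

{D}⁺: D→AB adds A, B; AD→BE adds E → {A, B, D, E}.
{E}⁺: E→ABD adds A, B, D → {A, B, D, E}.
Any other superkey contains one of these as a subset, so there are no further candidate keys.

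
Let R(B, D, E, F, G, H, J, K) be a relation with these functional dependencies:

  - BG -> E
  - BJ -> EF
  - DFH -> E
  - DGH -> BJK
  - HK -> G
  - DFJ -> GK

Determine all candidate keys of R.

Attributes D, H never appear on any right-hand side, so every candidate key must contain {D, H}.
{D, H}⁺ = {D, H}, which is not all of the schema, so we must add further attributes.
{D, G, H}⁺: DGH→BJK adds B, J, K; BG→E adds E; BJ→EF adds F → {B, D, E, F, G, H, J, K}. Minimal: {G, H}⁺ = {G, H}; {D, H}⁺ = {D, H}; {D, G}⁺ = {D, G} — none reach the full schema.
{D, H, K}⁺: HK→G adds G; DGH→BJK adds B, J; BG→E adds E; BJ→EF adds F → {B, D, E, F, G, H, J, K}. Minimal: {H, K}⁺ = {G, H, K}; {D, K}⁺ = {D, K}; {D, H}⁺ = {D, H} — none reach the full schema.
{B, D, H, J}⁺: BJ→EF adds E, F; DFJ→GK adds G, K → {B, D, E, F, G, H, J, K}. Minimal: {D, H, J}⁺ = {D, H, J}; {B, H, J}⁺ = {B, E, F, H, J}; {B, D, J}⁺ = {B, D, E, F, G, J, K}; … — none reach the full schema.
{D, F, H, J}⁺: DFH→E adds E; DFJ→GK adds G, K; DGH→BJK adds B → {B, D, E, F, G, H, J, K}. Minimal: {F, H, J}⁺ = {F, H, J}; {D, H, J}⁺ = {D, H, J}; {D, F, J}⁺ = {D, F, G, J, K}; … — none reach the full schema.

{D, G, H}, {D, H, K}, {B, D, H, J}, {D, F, H, J}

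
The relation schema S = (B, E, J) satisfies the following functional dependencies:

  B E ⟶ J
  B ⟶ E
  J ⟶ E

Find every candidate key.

Attribute B never appears on the right-hand side of any dependency, so B must belong to every candidate key.
{B}⁺ = {B, E, J}, which is all of the schema, so {B} is the only candidate key.

{B}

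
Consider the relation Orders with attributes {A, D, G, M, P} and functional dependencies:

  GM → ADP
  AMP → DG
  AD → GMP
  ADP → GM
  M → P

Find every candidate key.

{A, D}; {A, M}; {G, M}

{A, D}⁺: AD→GMP adds G, M, P → {A, D, G, M, P}.
{A, M}⁺: M→P adds P; AMP→DG adds D, G → {A, D, G, M, P}.
{G, M}⁺: GM→ADP adds A, D, P → {A, D, G, M, P}.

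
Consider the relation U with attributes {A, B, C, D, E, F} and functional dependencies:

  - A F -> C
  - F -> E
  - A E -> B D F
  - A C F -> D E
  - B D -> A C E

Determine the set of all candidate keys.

{A, E}; {A, F}; {B, D}

{A, E}⁺: AE→BDF adds B, D, F; BD→ACE adds C → {A, B, C, D, E, F}. Minimal: {E}⁺ = {E}; {A}⁺ = {A} — none reach the full schema.
{A, F}⁺: AF→C adds C; F→E adds E; AE→BDF adds B, D → {A, B, C, D, E, F}. Minimal: {F}⁺ = {E, F}; {A}⁺ = {A} — none reach the full schema.
{B, D}⁺: BD→ACE adds A, C, E; AE→BDF adds F → {A, B, C, D, E, F}. Minimal: {D}⁺ = {D}; {B}⁺ = {B} — none reach the full schema.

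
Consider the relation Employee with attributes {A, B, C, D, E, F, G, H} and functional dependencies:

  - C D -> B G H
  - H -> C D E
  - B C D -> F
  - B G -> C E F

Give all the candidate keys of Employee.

{A, H}, {A, C, D}, {A, B, D, G}

{A, H}⁺: H→CDE adds C, D, E; CD→BGH adds B, G; BCD→F adds F → {A, B, C, D, E, F, G, H}. Minimal: {H}⁺ = {B, C, D, E, F, G, H}; {A}⁺ = {A} — none reach the full schema.
{A, C, D}⁺: CD→BGH adds B, G, H; H→CDE adds E; BCD→F adds F → {A, B, C, D, E, F, G, H}. Minimal: {C, D}⁺ = {B, C, D, E, F, G, H}; {A, D}⁺ = {A, D}; {A, C}⁺ = {A, C} — none reach the full schema.
{A, B, D, G}⁺: BG→CEF adds C, E, F; CD→BGH adds H → {A, B, C, D, E, F, G, H}. Minimal: {B, D, G}⁺ = {B, C, D, E, F, G, H}; {A, D, G}⁺ = {A, D, G}; {A, B, G}⁺ = {A, B, C, E, F, G}; … — none reach the full schema.
Any other superkey contains one of these as a subset, so there are no further candidate keys.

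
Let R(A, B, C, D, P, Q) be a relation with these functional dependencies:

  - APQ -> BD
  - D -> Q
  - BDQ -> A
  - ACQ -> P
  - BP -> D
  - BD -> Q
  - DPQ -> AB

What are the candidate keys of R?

{A, C, D}; {A, C, Q}; {B, C, D}; {B, C, P}; {C, D, P}

Attribute C never appears on the right-hand side of any dependency, so C must belong to every candidate key.
{C}⁺ = {C}, which is not all of the schema, so we must add further attributes.
{A, C, D}⁺: D→Q adds Q; ACQ→P adds P; DPQ→AB adds B → {A, B, C, D, P, Q}. Minimal: {C, D}⁺ = {C, D, Q}; {A, D}⁺ = {A, D, Q}; {A, C}⁺ = {A, C} — none reach the full schema.
{A, C, Q}⁺: ACQ→P adds P; APQ→BD adds B, D → {A, B, C, D, P, Q}. Minimal: {C, Q}⁺ = {C, Q}; {A, Q}⁺ = {A, Q}; {A, C}⁺ = {A, C} — none reach the full schema.
{B, C, D}⁺: D→Q adds Q; BDQ→A adds A; ACQ→P adds P → {A, B, C, D, P, Q}. Minimal: {C, D}⁺ = {C, D, Q}; {B, D}⁺ = {A, B, D, Q}; {B, C}⁺ = {B, C} — none reach the full schema.
{B, C, P}⁺: BP→D adds D; BD→Q adds Q; DPQ→AB adds A → {A, B, C, D, P, Q}. Minimal: {C, P}⁺ = {C, P}; {B, P}⁺ = {A, B, D, P, Q}; {B, C}⁺ = {B, C} — none reach the full schema.
{C, D, P}⁺: D→Q adds Q; DPQ→AB adds A, B → {A, B, C, D, P, Q}. Minimal: {D, P}⁺ = {A, B, D, P, Q}; {C, P}⁺ = {C, P}; {C, D}⁺ = {C, D, Q} — none reach the full schema.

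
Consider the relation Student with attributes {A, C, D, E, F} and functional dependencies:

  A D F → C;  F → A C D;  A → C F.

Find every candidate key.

Attribute E never appears on the right-hand side of any dependency, so E must belong to every candidate key.
{E}⁺ = {E}, which is not all of the schema, so we must add further attributes.
{A, E}⁺: A→CF adds C, F; F→ACD adds D → {A, C, D, E, F}.
{E, F}⁺: F→ACD adds A, C, D → {A, C, D, E, F}.
Any other superkey contains one of these as a subset, so there are no further candidate keys.

AE, EF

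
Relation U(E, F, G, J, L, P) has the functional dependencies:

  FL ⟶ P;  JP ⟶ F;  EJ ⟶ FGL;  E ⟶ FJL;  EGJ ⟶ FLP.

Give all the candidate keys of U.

(E)

Attribute E never appears on the right-hand side of any dependency, so E must belong to every candidate key.
{E}⁺ = {E, F, G, J, L, P}, which is all of the schema, so {E} is the only candidate key.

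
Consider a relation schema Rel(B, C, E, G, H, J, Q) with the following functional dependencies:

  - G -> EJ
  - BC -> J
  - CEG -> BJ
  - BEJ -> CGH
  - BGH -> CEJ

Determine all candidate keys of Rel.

{B, G, Q}, {C, G, Q}, {B, C, E, Q}, {B, E, J, Q}

Attribute Q never appears on the right-hand side of any dependency, so Q must belong to every candidate key.
{Q}⁺ = {Q}, which is not all of the schema, so we must add further attributes.
{B, G, Q}⁺: G→EJ adds E, J; BEJ→CGH adds C, H → {B, C, E, G, H, J, Q}.
{C, G, Q}⁺: G→EJ adds E, J; CEG→BJ adds B; BEJ→CGH adds H → {B, C, E, G, H, J, Q}.
{B, C, E, Q}⁺: BC→J adds J; BEJ→CGH adds G, H → {B, C, E, G, H, J, Q}.
{B, E, J, Q}⁺: BEJ→CGH adds C, G, H → {B, C, E, G, H, J, Q}.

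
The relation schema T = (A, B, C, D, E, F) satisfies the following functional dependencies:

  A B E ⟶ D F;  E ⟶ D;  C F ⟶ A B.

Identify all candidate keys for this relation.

{C, E, F}; {A, B, C, E}

Attributes C, E never appear on any right-hand side, so every candidate key must contain {C, E}.
{C, E}⁺ = {C, D, E}, which is not all of the schema, so we must add further attributes.
{C, E, F}⁺: E→D adds D; CF→AB adds A, B → {A, B, C, D, E, F}.
{A, B, C, E}⁺: ABE→DF adds D, F → {A, B, C, D, E, F}.
Any other superkey contains one of these as a subset, so there are no further candidate keys.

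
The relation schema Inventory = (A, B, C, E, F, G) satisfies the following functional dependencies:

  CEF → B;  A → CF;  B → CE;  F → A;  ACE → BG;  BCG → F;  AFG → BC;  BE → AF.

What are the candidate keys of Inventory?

{B}⁺: B→CE adds C, E; BE→AF adds A, F; ACE→BG adds G → {A, B, C, E, F, G}.
{A, E}⁺: A→CF adds C, F; ACE→BG adds B, G → {A, B, C, E, F, G}.
{A, G}⁺: A→CF adds C, F; AFG→BC adds B; B→CE adds E → {A, B, C, E, F, G}.
{E, F}⁺: F→A adds A; A→CF adds C; ACE→BG adds B, G → {A, B, C, E, F, G}.
{F, G}⁺: F→A adds A; AFG→BC adds B, C; B→CE adds E → {A, B, C, E, F, G}.

(B); (A, E); (A, G); (E, F); (F, G)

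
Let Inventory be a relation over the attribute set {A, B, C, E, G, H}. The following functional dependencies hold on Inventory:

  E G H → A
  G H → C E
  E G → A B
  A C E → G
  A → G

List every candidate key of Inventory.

Attribute H never appears on the right-hand side of any dependency, so H must belong to every candidate key.
{H}⁺ = {H}, which is not all of the schema, so we must add further attributes.
{A, H}⁺: A→G adds G; GH→CE adds C, E; EG→AB adds B → {A, B, C, E, G, H}. Minimal: {H}⁺ = {H}; {A}⁺ = {A, G} — none reach the full schema.
{G, H}⁺: GH→CE adds C, E; EG→AB adds A, B → {A, B, C, E, G, H}. Minimal: {H}⁺ = {H}; {G}⁺ = {G} — none reach the full schema.
Any other superkey contains one of these as a subset, so there are no further candidate keys.

AH; GH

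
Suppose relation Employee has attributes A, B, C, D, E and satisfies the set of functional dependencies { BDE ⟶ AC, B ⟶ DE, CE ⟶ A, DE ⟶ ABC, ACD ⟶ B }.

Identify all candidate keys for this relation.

B; DE; ACD

{B}⁺: B→DE adds D, E; DE→ABC adds A, C → {A, B, C, D, E}.
{D, E}⁺: DE→ABC adds A, B, C → {A, B, C, D, E}. Minimal: {E}⁺ = {E}; {D}⁺ = {D} — none reach the full schema.
{A, C, D}⁺: ACD→B adds B; B→DE adds E → {A, B, C, D, E}. Minimal: {C, D}⁺ = {C, D}; {A, D}⁺ = {A, D}; {A, C}⁺ = {A, C} — none reach the full schema.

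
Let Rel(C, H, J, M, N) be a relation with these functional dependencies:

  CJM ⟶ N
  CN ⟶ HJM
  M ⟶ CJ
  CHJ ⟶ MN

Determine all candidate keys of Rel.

(M), (C, N), (C, H, J)

{M}⁺: M→CJ adds C, J; CJM→N adds N; CN→HJM adds H → {C, H, J, M, N}.
{C, N}⁺: CN→HJM adds H, J, M → {C, H, J, M, N}.
{C, H, J}⁺: CHJ→MN adds M, N → {C, H, J, M, N}.
Any other superkey contains one of these as a subset, so there are no further candidate keys.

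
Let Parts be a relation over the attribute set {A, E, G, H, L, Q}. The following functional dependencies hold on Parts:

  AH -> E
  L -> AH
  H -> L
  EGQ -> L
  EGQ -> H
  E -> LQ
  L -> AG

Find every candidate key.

{E}⁺: E→LQ adds L, Q; L→AG adds A, G; L→AH adds H → {A, E, G, H, L, Q}.
{H}⁺: H→L adds L; L→AG adds A, G; AH→E adds E; E→LQ adds Q → {A, E, G, H, L, Q}.
{L}⁺: L→AH adds A, H; L→AG adds G; AH→E adds E; E→LQ adds Q → {A, E, G, H, L, Q}.
Any other superkey contains one of these as a subset, so there are no further candidate keys.

{E}; {H}; {L}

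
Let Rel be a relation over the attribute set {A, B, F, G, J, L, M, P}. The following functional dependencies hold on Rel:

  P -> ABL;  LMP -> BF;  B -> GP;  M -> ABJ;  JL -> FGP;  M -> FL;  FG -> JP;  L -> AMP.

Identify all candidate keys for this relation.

{B}⁺: B→GP adds G, P; P→ABL adds A, L; L→AMP adds M; LMP→BF adds F; M→ABJ adds J → {A, B, F, G, J, L, M, P}.
{L}⁺: L→AMP adds A, M, P; P→ABL adds B; LMP→BF adds F; B→GP adds G; M→ABJ adds J → {A, B, F, G, J, L, M, P}.
{M}⁺: M→ABJ adds A, B, J; M→FL adds F, L; L→AMP adds P; B→GP adds G → {A, B, F, G, J, L, M, P}.
{P}⁺: P→ABL adds A, B, L; B→GP adds G; L→AMP adds M; LMP→BF adds F; M→ABJ adds J → {A, B, F, G, J, L, M, P}.
{F, G}⁺: FG→JP adds J, P; P→ABL adds A, B, L; L→AMP adds M → {A, B, F, G, J, L, M, P}. Minimal: {G}⁺ = {G}; {F}⁺ = {F} — none reach the full schema.

B, L, M, P, FG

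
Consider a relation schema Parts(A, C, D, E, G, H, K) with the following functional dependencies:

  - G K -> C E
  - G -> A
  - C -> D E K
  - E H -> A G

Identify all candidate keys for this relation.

Attribute H never appears on the right-hand side of any dependency, so H must belong to every candidate key.
{H}⁺ = {H}, which is not all of the schema, so we must add further attributes.
{C, H}⁺: C→DEK adds D, E, K; EH→AG adds A, G → {A, C, D, E, G, H, K}.
{E, H, K}⁺: EH→AG adds A, G; GK→CE adds C; C→DEK adds D → {A, C, D, E, G, H, K}.
{G, H, K}⁺: GK→CE adds C, E; G→A adds A; C→DEK adds D → {A, C, D, E, G, H, K}.

{C, H}, {E, H, K}, {G, H, K}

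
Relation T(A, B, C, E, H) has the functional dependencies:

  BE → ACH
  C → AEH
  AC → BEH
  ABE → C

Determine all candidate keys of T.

{C}⁺: C→AEH adds A, E, H; AC→BEH adds B → {A, B, C, E, H}.
{B, E}⁺: BE→ACH adds A, C, H → {A, B, C, E, H}. Minimal: {E}⁺ = {E}; {B}⁺ = {B} — none reach the full schema.

{C}, {B, E}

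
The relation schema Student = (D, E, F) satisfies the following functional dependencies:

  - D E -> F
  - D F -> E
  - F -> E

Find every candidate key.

{D, E}, {D, F}

Attribute D never appears on the right-hand side of any dependency, so D must belong to every candidate key.
{D}⁺ = {D}, which is not all of the schema, so we must add further attributes.
{D, E}⁺: DE→F adds F → {D, E, F}.
{D, F}⁺: DF→E adds E → {D, E, F}.
Any other superkey contains one of these as a subset, so there are no further candidate keys.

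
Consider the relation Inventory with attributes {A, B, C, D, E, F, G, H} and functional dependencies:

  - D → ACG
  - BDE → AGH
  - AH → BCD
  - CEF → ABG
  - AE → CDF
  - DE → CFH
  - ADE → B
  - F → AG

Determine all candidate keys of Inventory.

{A, E}; {D, E}; {E, F}

Attribute E never appears on the right-hand side of any dependency, so E must belong to every candidate key.
{E}⁺ = {E}, which is not all of the schema, so we must add further attributes.
{A, E}⁺: AE→CDF adds C, D, F; DE→CFH adds H; ADE→B adds B; F→AG adds G → {A, B, C, D, E, F, G, H}. Minimal: {E}⁺ = {E}; {A}⁺ = {A} — none reach the full schema.
{D, E}⁺: D→ACG adds A, C, G; AE→CDF adds F; DE→CFH adds H; ADE→B adds B → {A, B, C, D, E, F, G, H}. Minimal: {E}⁺ = {E}; {D}⁺ = {A, C, D, G} — none reach the full schema.
{E, F}⁺: F→AG adds A, G; AE→CDF adds C, D; DE→CFH adds H; ADE→B adds B → {A, B, C, D, E, F, G, H}. Minimal: {F}⁺ = {A, F, G}; {E}⁺ = {E} — none reach the full schema.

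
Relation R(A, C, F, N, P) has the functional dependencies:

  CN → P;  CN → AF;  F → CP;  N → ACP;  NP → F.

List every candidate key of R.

(N)

{N}⁺: N→ACP adds A, C, P; NP→F adds F → {A, C, F, N, P}.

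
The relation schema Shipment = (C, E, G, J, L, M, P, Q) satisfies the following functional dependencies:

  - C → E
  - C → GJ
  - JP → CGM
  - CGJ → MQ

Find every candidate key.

Attributes L, P never appear on any right-hand side, so every candidate key must contain {L, P}.
{L, P}⁺ = {L, P}, which is not all of the schema, so we must add further attributes.
{C, L, P}⁺: C→E adds E; C→GJ adds G, J; JP→CGM adds M; CGJ→MQ adds Q → {C, E, G, J, L, M, P, Q}.
{J, L, P}⁺: JP→CGM adds C, G, M; CGJ→MQ adds Q; C→E adds E → {C, E, G, J, L, M, P, Q}.

{C, L, P}; {J, L, P}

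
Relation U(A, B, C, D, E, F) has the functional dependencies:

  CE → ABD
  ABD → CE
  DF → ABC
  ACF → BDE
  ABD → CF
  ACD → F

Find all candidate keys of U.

{C, E}⁺: CE→ABD adds A, B, D; ABD→CF adds F → {A, B, C, D, E, F}. Minimal: {E}⁺ = {E}; {C}⁺ = {C} — none reach the full schema.
{D, F}⁺: DF→ABC adds A, B, C; ACF→BDE adds E → {A, B, C, D, E, F}. Minimal: {F}⁺ = {F}; {D}⁺ = {D} — none reach the full schema.
{A, B, D}⁺: ABD→CE adds C, E; ABD→CF adds F → {A, B, C, D, E, F}. Minimal: {B, D}⁺ = {B, D}; {A, D}⁺ = {A, D}; {A, B}⁺ = {A, B} — none reach the full schema.
{A, C, D}⁺: ACD→F adds F; DF→ABC adds B; ACF→BDE adds E → {A, B, C, D, E, F}. Minimal: {C, D}⁺ = {C, D}; {A, D}⁺ = {A, D}; {A, C}⁺ = {A, C} — none reach the full schema.
{A, C, F}⁺: ACF→BDE adds B, D, E → {A, B, C, D, E, F}. Minimal: {C, F}⁺ = {C, F}; {A, F}⁺ = {A, F}; {A, C}⁺ = {A, C} — none reach the full schema.
Any other superkey contains one of these as a subset, so there are no further candidate keys.

{C, E}, {D, F}, {A, B, D}, {A, C, D}, {A, C, F}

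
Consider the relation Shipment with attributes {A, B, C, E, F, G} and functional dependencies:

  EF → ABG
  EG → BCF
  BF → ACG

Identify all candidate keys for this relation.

{E, F}⁺: EF→ABG adds A, B, G; EG→BCF adds C → {A, B, C, E, F, G}. Minimal: {F}⁺ = {F}; {E}⁺ = {E} — none reach the full schema.
{E, G}⁺: EG→BCF adds B, C, F; BF→ACG adds A → {A, B, C, E, F, G}. Minimal: {G}⁺ = {G}; {E}⁺ = {E} — none reach the full schema.

{E, F}, {E, G}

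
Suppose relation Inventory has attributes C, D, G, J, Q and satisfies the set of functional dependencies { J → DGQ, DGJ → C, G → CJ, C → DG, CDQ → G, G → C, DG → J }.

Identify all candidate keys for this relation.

{C}, {G}, {J}

{C}⁺: C→DG adds D, G; DG→J adds J; J→DGQ adds Q → {C, D, G, J, Q}.
{G}⁺: G→CJ adds C, J; C→DG adds D; J→DGQ adds Q → {C, D, G, J, Q}.
{J}⁺: J→DGQ adds D, G, Q; DGJ→C adds C → {C, D, G, J, Q}.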